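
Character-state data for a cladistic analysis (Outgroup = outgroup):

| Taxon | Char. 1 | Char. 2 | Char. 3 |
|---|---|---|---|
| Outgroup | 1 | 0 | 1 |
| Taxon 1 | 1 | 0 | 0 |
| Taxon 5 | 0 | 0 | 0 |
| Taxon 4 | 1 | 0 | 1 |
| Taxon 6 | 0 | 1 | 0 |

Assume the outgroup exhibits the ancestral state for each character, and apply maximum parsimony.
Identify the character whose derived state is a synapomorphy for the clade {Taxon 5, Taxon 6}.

Character polarity is set by the outgroup: the derived state is whichever differs from the outgroup's state, so for Char. 1, Char. 3 the derived state is '0', and for the remaining characters it is '1'.
Char. 1: derived state '0' in Taxon 5 and Taxon 6 only — synapomorphy for {Taxon 5, Taxon 6}.
Char. 2 (derived state '1') is unique to Taxon 6 (autapomorphy; uninformative for grouping).
Char. 3: derived state '0' in Taxon 1, Taxon 5, and Taxon 6 only — synapomorphy for {Taxon 1, Taxon 5, Taxon 6}.
Most parsimonious ingroup topology: (((Taxon 5,Taxon 6),Taxon 1),Taxon 4).
The clade {Taxon 5, Taxon 6} is supported by Char. 1: its derived state '0' occurs in exactly those taxa and in no other taxon (including the outgroup).

Char. 1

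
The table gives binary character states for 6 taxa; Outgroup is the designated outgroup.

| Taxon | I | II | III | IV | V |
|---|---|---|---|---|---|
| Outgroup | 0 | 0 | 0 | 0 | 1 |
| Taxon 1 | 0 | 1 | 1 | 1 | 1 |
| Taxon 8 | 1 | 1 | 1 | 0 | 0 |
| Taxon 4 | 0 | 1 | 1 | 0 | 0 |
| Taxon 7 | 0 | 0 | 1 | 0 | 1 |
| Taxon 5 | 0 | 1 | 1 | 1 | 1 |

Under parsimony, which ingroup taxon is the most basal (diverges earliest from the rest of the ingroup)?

Character polarity is set by the outgroup: the derived state is whichever differs from the outgroup's state, so for V the derived state is '0', and for the remaining characters it is '1'.
I (derived state '1') is unique to Taxon 8 (autapomorphy; uninformative for grouping).
II (derived state '1') is shared by Taxon 1, Taxon 4, Taxon 5, and Taxon 8 — a synapomorphy uniting that clade.
III (derived state '1') is shared by all ingroup taxa — unites the whole ingroup.
IV: derived state '1' in Taxon 1 and Taxon 5 only — synapomorphy for {Taxon 1, Taxon 5}.
V (derived state '0') is shared by Taxon 4 and Taxon 8 — a synapomorphy uniting that clade.
Most parsimonious ingroup topology: (((Taxon 1,Taxon 5),(Taxon 8,Taxon 4)),Taxon 7).
Taxon 7 is sister to the clade containing all other ingroup taxa, so it is the earliest-diverging (most basal) ingroup lineage.

Taxon 7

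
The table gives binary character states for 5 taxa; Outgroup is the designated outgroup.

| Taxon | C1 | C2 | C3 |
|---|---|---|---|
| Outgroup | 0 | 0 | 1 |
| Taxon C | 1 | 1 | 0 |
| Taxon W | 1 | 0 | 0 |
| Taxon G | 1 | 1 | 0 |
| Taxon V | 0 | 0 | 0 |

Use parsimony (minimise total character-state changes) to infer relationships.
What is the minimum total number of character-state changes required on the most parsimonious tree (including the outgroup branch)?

3

Character polarity is set by the outgroup: the derived state is whichever differs from the outgroup's state, so for C3 the derived state is '0', and for the remaining characters it is '1'.
Only Taxon C, Taxon G, and Taxon W show the derived state '1' for C1, supporting them as a clade.
Only Taxon C and Taxon G show the derived state '1' for C2, supporting them as a clade.
All ingroup taxa share the derived state '0' for C3; it defines the ingroup but does not resolve relationships within it.
Most parsimonious ingroup topology: ((Taxon W,(Taxon C,Taxon G)),Taxon V).
Changes per character on this tree: C1: 1; C2: 1; C3: 1.
Total = 3.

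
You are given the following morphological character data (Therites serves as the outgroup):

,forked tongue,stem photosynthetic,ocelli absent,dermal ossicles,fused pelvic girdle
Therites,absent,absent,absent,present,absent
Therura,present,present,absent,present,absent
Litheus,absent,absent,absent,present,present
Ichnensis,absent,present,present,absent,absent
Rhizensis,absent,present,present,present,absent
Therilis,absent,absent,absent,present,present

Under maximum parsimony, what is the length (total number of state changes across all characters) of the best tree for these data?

5

Character polarity is set by the outgroup: the derived state is whichever differs from the outgroup's state, so for dermal ossicles the derived state is 'absent', and for the remaining characters it is 'present'.
forked tongue (derived state 'present') is unique to Therura (autapomorphy; uninformative for grouping).
stem photosynthetic: derived state 'present' in Ichnensis, Rhizensis, and Therura only — synapomorphy for {Ichnensis, Rhizensis, Therura}.
ocelli absent (derived state 'present') is shared by Ichnensis and Rhizensis — a synapomorphy uniting that clade.
dermal ossicles: derived state 'absent' in Ichnensis only — an autapomorphy, so it tells us nothing about relationships among taxa.
fused pelvic girdle: derived state 'present' in Litheus and Therilis only — synapomorphy for {Litheus, Therilis}.
Most parsimonious ingroup topology: ((Therura,(Ichnensis,Rhizensis)),(Litheus,Therilis)).
Changes per character on this tree: forked tongue: 1; stem photosynthetic: 1; ocelli absent: 1; dermal ossicles: 1; fused pelvic girdle: 1.
Total = 5.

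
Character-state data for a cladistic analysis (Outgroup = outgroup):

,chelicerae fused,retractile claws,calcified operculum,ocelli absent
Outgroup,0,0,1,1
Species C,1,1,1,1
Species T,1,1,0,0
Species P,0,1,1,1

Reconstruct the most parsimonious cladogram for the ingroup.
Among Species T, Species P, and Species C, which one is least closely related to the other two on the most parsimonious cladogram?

Species P

Character polarity is set by the outgroup: the derived state is whichever differs from the outgroup's state, so for calcified operculum, ocelli absent the derived state is '0', and for the remaining characters it is '1'.
chelicerae fused (derived state '1') is shared by Species C and Species T — a synapomorphy uniting that clade.
All ingroup taxa share the derived state '1' for retractile claws; it defines the ingroup but does not resolve relationships within it.
calcified operculum: derived state '0' in Species T only — an autapomorphy, so it tells us nothing about relationships among taxa.
ocelli absent (derived state '0') is unique to Species T (autapomorphy; uninformative for grouping).
Most parsimonious ingroup topology: ((Species C,Species T),Species P).
Species T and Species C share a more recent common ancestor with each other than either does with Species P, so Species P is the least closely related of the three.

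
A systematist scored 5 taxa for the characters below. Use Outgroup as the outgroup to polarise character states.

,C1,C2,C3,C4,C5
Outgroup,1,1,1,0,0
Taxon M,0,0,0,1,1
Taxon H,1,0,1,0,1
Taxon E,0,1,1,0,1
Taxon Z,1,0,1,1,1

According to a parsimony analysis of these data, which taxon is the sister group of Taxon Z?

Taxon M

Character polarity is set by the outgroup: the derived state is whichever differs from the outgroup's state, so for C1, C2, C3 the derived state is '0', and for the remaining characters it is '1'.
C1 (state '0') occurs in Taxon E and Taxon M but conflicts with the nesting implied by the other characters — most parsimoniously interpreted as homoplasy.
C2: derived state '0' in Taxon H, Taxon M, and Taxon Z only — synapomorphy for {Taxon H, Taxon M, Taxon Z}.
C3 (derived state '0') is unique to Taxon M (autapomorphy; uninformative for grouping).
C4: derived state '1' in Taxon M and Taxon Z only — synapomorphy for {Taxon M, Taxon Z}.
C5 (derived state '1') is shared by all ingroup taxa — unites the whole ingroup.
Most parsimonious ingroup topology: (((Taxon M,Taxon Z),Taxon H),Taxon E).
Taxon Z and Taxon M form a cherry on this tree, so they are sister taxa.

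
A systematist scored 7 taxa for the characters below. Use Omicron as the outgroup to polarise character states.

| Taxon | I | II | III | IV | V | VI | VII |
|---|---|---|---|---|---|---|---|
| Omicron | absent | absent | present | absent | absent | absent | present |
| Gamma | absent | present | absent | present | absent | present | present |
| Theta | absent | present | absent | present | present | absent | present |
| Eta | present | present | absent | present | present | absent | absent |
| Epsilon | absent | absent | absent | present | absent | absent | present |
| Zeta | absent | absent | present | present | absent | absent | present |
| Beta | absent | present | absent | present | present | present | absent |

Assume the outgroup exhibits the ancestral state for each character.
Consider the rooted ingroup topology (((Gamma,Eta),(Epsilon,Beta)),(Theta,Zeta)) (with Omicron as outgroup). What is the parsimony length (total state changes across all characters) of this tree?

14

Map each character onto (((Gamma,Eta),(Epsilon,Beta)),(Theta,Zeta)) (rooted by Omicron) and count the minimum state changes it requires (Fitch parsimony):
I: 1; II: 3; III: 2; IV: 1; V: 3; VI: 2; VII: 2.
Total tree length = 14.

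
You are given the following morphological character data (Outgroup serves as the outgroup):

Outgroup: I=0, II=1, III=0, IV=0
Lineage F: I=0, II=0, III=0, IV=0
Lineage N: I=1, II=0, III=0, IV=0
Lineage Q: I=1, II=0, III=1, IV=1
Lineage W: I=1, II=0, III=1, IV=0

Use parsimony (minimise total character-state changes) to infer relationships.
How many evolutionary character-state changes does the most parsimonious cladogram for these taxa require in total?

Character polarity is set by the outgroup: the derived state is whichever differs from the outgroup's state, so for II the derived state is '0', and for the remaining characters it is '1'.
Only Lineage N, Lineage Q, and Lineage W show the derived state '1' for I, supporting them as a clade.
All ingroup taxa share the derived state '0' for II; it defines the ingroup but does not resolve relationships within it.
Only Lineage Q and Lineage W show the derived state '1' for III, supporting them as a clade.
IV (derived state '1') is unique to Lineage Q (autapomorphy; uninformative for grouping).
Most parsimonious ingroup topology: (Lineage F,(Lineage N,(Lineage Q,Lineage W))).
Changes per character on this tree: I: 1; II: 1; III: 1; IV: 1.
Total = 4.

4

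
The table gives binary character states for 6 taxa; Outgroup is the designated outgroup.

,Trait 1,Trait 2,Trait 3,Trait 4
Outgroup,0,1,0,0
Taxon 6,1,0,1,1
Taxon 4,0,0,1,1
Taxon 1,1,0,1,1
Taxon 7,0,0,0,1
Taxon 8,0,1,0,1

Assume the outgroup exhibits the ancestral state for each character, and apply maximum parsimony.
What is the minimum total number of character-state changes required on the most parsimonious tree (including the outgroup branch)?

4

Character polarity is set by the outgroup: the derived state is whichever differs from the outgroup's state, so for Trait 2 the derived state is '0', and for the remaining characters it is '1'.
Trait 1 (derived state '1') is shared by Taxon 1 and Taxon 6 — a synapomorphy uniting that clade.
Trait 2: derived state '0' in Taxon 1, Taxon 4, Taxon 6, and Taxon 7 only — synapomorphy for {Taxon 1, Taxon 4, Taxon 6, Taxon 7}.
Only Taxon 1, Taxon 4, and Taxon 6 show the derived state '1' for Trait 3, supporting them as a clade.
Trait 4 (derived state '1') is shared by all ingroup taxa — unites the whole ingroup.
Most parsimonious ingroup topology: ((((Taxon 6,Taxon 1),Taxon 4),Taxon 7),Taxon 8).
Changes per character on this tree: Trait 1: 1; Trait 2: 1; Trait 3: 1; Trait 4: 1.
Total = 4.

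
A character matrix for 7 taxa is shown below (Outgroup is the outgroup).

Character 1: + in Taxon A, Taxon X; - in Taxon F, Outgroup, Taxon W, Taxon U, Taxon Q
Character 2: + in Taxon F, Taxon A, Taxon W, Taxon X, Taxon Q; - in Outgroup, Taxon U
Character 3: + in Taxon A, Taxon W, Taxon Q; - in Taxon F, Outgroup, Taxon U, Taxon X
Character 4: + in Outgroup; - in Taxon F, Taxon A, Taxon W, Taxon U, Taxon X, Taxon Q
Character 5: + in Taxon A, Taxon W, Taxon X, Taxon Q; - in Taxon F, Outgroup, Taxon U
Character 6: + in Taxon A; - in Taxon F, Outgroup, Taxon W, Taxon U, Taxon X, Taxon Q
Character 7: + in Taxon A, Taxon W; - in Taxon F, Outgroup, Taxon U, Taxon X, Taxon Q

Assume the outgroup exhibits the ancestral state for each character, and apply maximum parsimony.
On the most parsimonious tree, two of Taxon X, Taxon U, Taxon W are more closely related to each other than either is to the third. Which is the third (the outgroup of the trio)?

Character polarity is set by the outgroup: the derived state is whichever differs from the outgroup's state, so for Character 4 the derived state is '-', and for the remaining characters it is '+'.
Character 1 (state '+') occurs in Taxon A and Taxon X but conflicts with the nesting implied by the other characters — most parsimoniously interpreted as homoplasy.
Only Taxon A, Taxon F, Taxon Q, Taxon W, and Taxon X show the derived state '+' for Character 2, supporting them as a clade.
Only Taxon A, Taxon Q, and Taxon W show the derived state '+' for Character 3, supporting them as a clade.
Character 4 (derived state '-') is shared by all ingroup taxa — unites the whole ingroup.
Character 5: derived state '+' in Taxon A, Taxon Q, Taxon W, and Taxon X only — synapomorphy for {Taxon A, Taxon Q, Taxon W, Taxon X}.
Character 6: derived state '+' in Taxon A only — an autapomorphy, so it tells us nothing about relationships among taxa.
Only Taxon A and Taxon W show the derived state '+' for Character 7, supporting them as a clade.
Most parsimonious ingroup topology: (((Taxon X,((Taxon W,Taxon A),Taxon Q)),Taxon F),Taxon U).
Taxon W and Taxon X share a more recent common ancestor with each other than either does with Taxon U, so Taxon U is the least closely related of the three.

Taxon U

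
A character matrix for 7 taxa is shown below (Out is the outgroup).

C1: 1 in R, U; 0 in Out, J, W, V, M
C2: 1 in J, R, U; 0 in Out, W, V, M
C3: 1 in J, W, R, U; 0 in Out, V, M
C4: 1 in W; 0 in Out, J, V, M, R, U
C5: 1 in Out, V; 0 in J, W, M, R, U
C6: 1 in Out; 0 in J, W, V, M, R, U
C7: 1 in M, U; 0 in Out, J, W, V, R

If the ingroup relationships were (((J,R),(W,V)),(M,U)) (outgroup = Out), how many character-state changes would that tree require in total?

Map each character onto (((J,R),(W,V)),(M,U)) (rooted by Out) and count the minimum state changes it requires (Fitch parsimony):
C1: 2; C2: 2; C3: 3; C4: 1; C5: 2; C6: 1; C7: 1.
Total tree length = 12.

12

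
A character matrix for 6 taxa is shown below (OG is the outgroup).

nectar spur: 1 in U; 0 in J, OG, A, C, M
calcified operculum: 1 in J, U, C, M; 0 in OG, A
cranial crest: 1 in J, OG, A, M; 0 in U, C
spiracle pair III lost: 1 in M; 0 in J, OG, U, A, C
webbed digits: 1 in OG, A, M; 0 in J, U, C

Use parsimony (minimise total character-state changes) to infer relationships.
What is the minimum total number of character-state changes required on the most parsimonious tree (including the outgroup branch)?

5

Character polarity is set by the outgroup: the derived state is whichever differs from the outgroup's state, so for cranial crest, webbed digits the derived state is '0', and for the remaining characters it is '1'.
nectar spur: derived state '1' in U only — an autapomorphy, so it tells us nothing about relationships among taxa.
calcified operculum (derived state '1') is shared by C, J, M, and U — a synapomorphy uniting that clade.
cranial crest (derived state '0') is shared by C and U — a synapomorphy uniting that clade.
spiracle pair III lost (derived state '1') is unique to M (autapomorphy; uninformative for grouping).
webbed digits (derived state '0') is shared by C, J, and U — a synapomorphy uniting that clade.
Most parsimonious ingroup topology: (((J,(C,U)),M),A).
Changes per character on this tree: nectar spur: 1; calcified operculum: 1; cranial crest: 1; spiracle pair III lost: 1; webbed digits: 1.
Total = 5.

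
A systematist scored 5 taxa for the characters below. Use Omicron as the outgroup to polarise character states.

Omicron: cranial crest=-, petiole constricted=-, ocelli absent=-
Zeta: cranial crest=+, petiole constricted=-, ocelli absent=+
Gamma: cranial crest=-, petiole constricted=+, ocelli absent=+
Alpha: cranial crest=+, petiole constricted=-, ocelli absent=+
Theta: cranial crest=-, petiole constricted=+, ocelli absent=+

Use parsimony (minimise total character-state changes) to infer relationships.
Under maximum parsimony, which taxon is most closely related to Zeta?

Alpha

The outgroup has state '-' for every character, so '+' is the derived state throughout.
cranial crest (derived state '+') is shared by Alpha and Zeta — a synapomorphy uniting that clade.
petiole constricted: derived state '+' in Gamma and Theta only — synapomorphy for {Gamma, Theta}.
ocelli absent (derived state '+') is shared by all ingroup taxa — unites the whole ingroup.
Most parsimonious ingroup topology: ((Zeta,Alpha),(Gamma,Theta)).
Zeta and Alpha form a cherry on this tree, so they are sister taxa.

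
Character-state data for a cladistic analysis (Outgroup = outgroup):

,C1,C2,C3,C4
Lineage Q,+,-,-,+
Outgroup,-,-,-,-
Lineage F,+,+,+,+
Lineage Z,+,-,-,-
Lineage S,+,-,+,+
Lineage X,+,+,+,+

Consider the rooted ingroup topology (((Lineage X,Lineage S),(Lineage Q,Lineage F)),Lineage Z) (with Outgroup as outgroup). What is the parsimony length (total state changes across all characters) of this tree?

6

Map each character onto (((Lineage X,Lineage S),(Lineage Q,Lineage F)),Lineage Z) (rooted by Outgroup) and count the minimum state changes it requires (Fitch parsimony):
C1: 1; C2: 2; C3: 2; C4: 1.
Total tree length = 6.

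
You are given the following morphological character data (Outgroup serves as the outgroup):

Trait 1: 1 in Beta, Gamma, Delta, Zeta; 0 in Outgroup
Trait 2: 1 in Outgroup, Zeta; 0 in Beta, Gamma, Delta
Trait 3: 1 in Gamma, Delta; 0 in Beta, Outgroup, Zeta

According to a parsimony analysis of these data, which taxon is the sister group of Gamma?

Delta

Character polarity is set by the outgroup: the derived state is whichever differs from the outgroup's state, so for Trait 2 the derived state is '0', and for the remaining characters it is '1'.
Trait 1 (derived state '1') is shared by all ingroup taxa — unites the whole ingroup.
Only Beta, Delta, and Gamma show the derived state '0' for Trait 2, supporting them as a clade.
Trait 3 (derived state '1') is shared by Delta and Gamma — a synapomorphy uniting that clade.
Most parsimonious ingroup topology: (Zeta,((Gamma,Delta),Beta)).
Gamma and Delta form a cherry on this tree, so they are sister taxa.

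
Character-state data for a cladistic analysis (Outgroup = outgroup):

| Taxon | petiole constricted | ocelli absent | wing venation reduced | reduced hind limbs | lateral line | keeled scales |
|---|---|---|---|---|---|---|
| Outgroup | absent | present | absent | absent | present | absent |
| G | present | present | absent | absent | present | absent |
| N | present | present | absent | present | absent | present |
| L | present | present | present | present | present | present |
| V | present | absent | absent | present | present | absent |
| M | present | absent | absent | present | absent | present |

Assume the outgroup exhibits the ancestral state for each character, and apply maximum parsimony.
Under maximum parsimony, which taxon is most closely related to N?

M

Character polarity is set by the outgroup: the derived state is whichever differs from the outgroup's state, so for ocelli absent, lateral line the derived state is 'absent', and for the remaining characters it is 'present'.
petiole constricted (derived state 'present') is shared by all ingroup taxa — unites the whole ingroup.
ocelli absent groups M and V, which is incompatible with the clades supported by the remaining characters; treating it as convergent (homoplasy) costs fewer steps than any alternative tree.
wing venation reduced (derived state 'present') is unique to L (autapomorphy; uninformative for grouping).
reduced hind limbs: derived state 'present' in L, M, N, and V only — synapomorphy for {L, M, N, V}.
lateral line (derived state 'absent') is shared by M and N — a synapomorphy uniting that clade.
keeled scales (derived state 'present') is shared by L, M, and N — a synapomorphy uniting that clade.
Most parsimonious ingroup topology: (G,(((N,M),L),V)).
N and M form a cherry on this tree, so they are sister taxa.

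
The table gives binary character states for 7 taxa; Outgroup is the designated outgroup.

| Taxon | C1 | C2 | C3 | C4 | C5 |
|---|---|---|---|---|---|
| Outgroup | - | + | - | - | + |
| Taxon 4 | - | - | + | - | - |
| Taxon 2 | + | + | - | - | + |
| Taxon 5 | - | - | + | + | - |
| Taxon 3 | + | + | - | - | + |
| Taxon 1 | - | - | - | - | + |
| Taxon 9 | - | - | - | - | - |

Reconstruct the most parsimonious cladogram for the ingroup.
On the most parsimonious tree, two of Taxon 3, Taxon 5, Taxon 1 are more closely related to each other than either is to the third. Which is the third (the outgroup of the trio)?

Taxon 3

Character polarity is set by the outgroup: the derived state is whichever differs from the outgroup's state, so for C2, C5 the derived state is '-', and for the remaining characters it is '+'.
C1: derived state '+' in Taxon 2 and Taxon 3 only — synapomorphy for {Taxon 2, Taxon 3}.
Only Taxon 1, Taxon 4, Taxon 5, and Taxon 9 show the derived state '-' for C2, supporting them as a clade.
C3: derived state '+' in Taxon 4 and Taxon 5 only — synapomorphy for {Taxon 4, Taxon 5}.
C4 (derived state '+') is unique to Taxon 5 (autapomorphy; uninformative for grouping).
Only Taxon 4, Taxon 5, and Taxon 9 show the derived state '-' for C5, supporting them as a clade.
Most parsimonious ingroup topology: ((((Taxon 4,Taxon 5),Taxon 9),Taxon 1),(Taxon 2,Taxon 3)).
Taxon 5 and Taxon 1 share a more recent common ancestor with each other than either does with Taxon 3, so Taxon 3 is the least closely related of the three.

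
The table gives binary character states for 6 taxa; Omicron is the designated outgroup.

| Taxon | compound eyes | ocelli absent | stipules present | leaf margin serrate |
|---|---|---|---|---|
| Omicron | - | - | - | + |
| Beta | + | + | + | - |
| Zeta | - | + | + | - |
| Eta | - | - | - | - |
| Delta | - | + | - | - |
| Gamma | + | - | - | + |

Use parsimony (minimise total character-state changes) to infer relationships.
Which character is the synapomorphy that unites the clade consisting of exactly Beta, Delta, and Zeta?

Character polarity is set by the outgroup: the derived state is whichever differs from the outgroup's state, so for leaf margin serrate the derived state is '-', and for the remaining characters it is '+'.
compound eyes groups Beta and Gamma, which is incompatible with the clades supported by the remaining characters; treating it as convergent (homoplasy) costs fewer steps than any alternative tree.
ocelli absent: derived state '+' in Beta, Delta, and Zeta only — synapomorphy for {Beta, Delta, Zeta}.
stipules present: derived state '+' in Beta and Zeta only — synapomorphy for {Beta, Zeta}.
leaf margin serrate: derived state '-' in Beta, Delta, Eta, and Zeta only — synapomorphy for {Beta, Delta, Eta, Zeta}.
Most parsimonious ingroup topology: ((((Beta,Zeta),Delta),Eta),Gamma).
The clade {Beta, Delta, Zeta} is supported by ocelli absent: its derived state '+' occurs in exactly those taxa and in no other taxon (including the outgroup).

ocelli absent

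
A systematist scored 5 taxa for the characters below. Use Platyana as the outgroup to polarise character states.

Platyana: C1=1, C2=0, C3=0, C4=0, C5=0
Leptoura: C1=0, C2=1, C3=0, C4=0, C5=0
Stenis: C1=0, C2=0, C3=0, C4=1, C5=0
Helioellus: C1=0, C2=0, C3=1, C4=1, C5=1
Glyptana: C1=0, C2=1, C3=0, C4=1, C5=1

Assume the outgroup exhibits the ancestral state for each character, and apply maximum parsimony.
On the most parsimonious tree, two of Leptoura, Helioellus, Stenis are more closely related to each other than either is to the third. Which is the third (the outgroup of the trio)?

Leptoura

Character polarity is set by the outgroup: the derived state is whichever differs from the outgroup's state, so for C1 the derived state is '0', and for the remaining characters it is '1'.
All ingroup taxa share the derived state '0' for C1; it defines the ingroup but does not resolve relationships within it.
C2 (state '1') occurs in Glyptana and Leptoura but conflicts with the nesting implied by the other characters — most parsimoniously interpreted as homoplasy.
C3: derived state '1' in Helioellus only — an autapomorphy, so it tells us nothing about relationships among taxa.
C4 (derived state '1') is shared by Glyptana, Helioellus, and Stenis — a synapomorphy uniting that clade.
C5 (derived state '1') is shared by Glyptana and Helioellus — a synapomorphy uniting that clade.
Most parsimonious ingroup topology: (Leptoura,(Stenis,(Helioellus,Glyptana))).
Stenis and Helioellus share a more recent common ancestor with each other than either does with Leptoura, so Leptoura is the least closely related of the three.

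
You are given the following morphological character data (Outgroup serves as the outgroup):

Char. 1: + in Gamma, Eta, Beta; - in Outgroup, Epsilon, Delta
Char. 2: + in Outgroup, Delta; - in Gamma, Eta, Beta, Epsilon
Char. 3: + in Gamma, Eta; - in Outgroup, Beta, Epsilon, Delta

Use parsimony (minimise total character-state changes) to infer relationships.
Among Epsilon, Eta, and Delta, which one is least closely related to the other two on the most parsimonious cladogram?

Delta

Character polarity is set by the outgroup: the derived state is whichever differs from the outgroup's state, so for Char. 2 the derived state is '-', and for the remaining characters it is '+'.
Only Beta, Eta, and Gamma show the derived state '+' for Char. 1, supporting them as a clade.
Only Beta, Epsilon, Eta, and Gamma show the derived state '-' for Char. 2, supporting them as a clade.
Char. 3: derived state '+' in Eta and Gamma only — synapomorphy for {Eta, Gamma}.
Most parsimonious ingroup topology: ((((Gamma,Eta),Beta),Epsilon),Delta).
Eta and Epsilon share a more recent common ancestor with each other than either does with Delta, so Delta is the least closely related of the three.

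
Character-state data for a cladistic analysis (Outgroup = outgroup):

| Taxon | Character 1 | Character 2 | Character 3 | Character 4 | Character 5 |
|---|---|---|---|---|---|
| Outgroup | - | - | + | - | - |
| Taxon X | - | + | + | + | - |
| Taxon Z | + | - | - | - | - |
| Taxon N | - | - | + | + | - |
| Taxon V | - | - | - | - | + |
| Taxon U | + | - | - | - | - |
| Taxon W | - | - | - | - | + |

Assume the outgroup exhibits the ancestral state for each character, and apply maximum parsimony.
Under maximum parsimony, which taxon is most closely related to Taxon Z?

Character polarity is set by the outgroup: the derived state is whichever differs from the outgroup's state, so for Character 3 the derived state is '-', and for the remaining characters it is '+'.
Character 1 (derived state '+') is shared by Taxon U and Taxon Z — a synapomorphy uniting that clade.
Character 2 (derived state '+') is unique to Taxon X (autapomorphy; uninformative for grouping).
Only Taxon U, Taxon V, Taxon W, and Taxon Z show the derived state '-' for Character 3, supporting them as a clade.
Character 4: derived state '+' in Taxon N and Taxon X only — synapomorphy for {Taxon N, Taxon X}.
Character 5 (derived state '+') is shared by Taxon V and Taxon W — a synapomorphy uniting that clade.
Most parsimonious ingroup topology: (((Taxon Z,Taxon U),(Taxon W,Taxon V)),(Taxon N,Taxon X)).
Taxon Z and Taxon U form a cherry on this tree, so they are sister taxa.

Taxon U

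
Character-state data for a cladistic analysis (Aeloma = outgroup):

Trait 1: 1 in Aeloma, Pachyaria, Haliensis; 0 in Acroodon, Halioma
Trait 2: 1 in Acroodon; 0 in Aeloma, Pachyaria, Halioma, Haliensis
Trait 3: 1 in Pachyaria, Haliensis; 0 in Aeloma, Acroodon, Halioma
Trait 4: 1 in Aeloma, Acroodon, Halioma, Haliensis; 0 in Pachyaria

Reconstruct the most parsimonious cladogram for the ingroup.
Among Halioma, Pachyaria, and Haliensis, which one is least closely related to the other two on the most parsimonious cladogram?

Halioma

Character polarity is set by the outgroup: the derived state is whichever differs from the outgroup's state, so for Trait 1, Trait 4 the derived state is '0', and for the remaining characters it is '1'.
Trait 1 (derived state '0') is shared by Acroodon and Halioma — a synapomorphy uniting that clade.
Trait 2: derived state '1' in Acroodon only — an autapomorphy, so it tells us nothing about relationships among taxa.
Trait 3 (derived state '1') is shared by Haliensis and Pachyaria — a synapomorphy uniting that clade.
Trait 4: derived state '0' in Pachyaria only — an autapomorphy, so it tells us nothing about relationships among taxa.
Most parsimonious ingroup topology: ((Pachyaria,Haliensis),(Acroodon,Halioma)).
Pachyaria and Haliensis share a more recent common ancestor with each other than either does with Halioma, so Halioma is the least closely related of the three.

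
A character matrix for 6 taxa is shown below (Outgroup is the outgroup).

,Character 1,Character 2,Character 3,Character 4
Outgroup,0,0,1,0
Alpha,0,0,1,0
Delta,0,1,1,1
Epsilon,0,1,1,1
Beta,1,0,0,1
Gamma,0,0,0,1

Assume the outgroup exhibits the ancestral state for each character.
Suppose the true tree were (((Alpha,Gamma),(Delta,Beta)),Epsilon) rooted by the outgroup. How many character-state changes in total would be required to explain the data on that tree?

7

Map each character onto (((Alpha,Gamma),(Delta,Beta)),Epsilon) (rooted by Outgroup) and count the minimum state changes it requires (Fitch parsimony):
Character 1: 1; Character 2: 2; Character 3: 2; Character 4: 2.
Total tree length = 7.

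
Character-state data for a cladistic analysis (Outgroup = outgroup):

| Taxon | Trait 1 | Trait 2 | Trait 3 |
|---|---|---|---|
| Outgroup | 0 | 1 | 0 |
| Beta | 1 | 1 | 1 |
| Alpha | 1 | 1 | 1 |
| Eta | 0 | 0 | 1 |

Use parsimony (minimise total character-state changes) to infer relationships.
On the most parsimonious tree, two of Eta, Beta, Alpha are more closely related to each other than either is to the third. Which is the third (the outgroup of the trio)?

Character polarity is set by the outgroup: the derived state is whichever differs from the outgroup's state, so for Trait 2 the derived state is '0', and for the remaining characters it is '1'.
Trait 1 (derived state '1') is shared by Alpha and Beta — a synapomorphy uniting that clade.
Trait 2: derived state '0' in Eta only — an autapomorphy, so it tells us nothing about relationships among taxa.
Trait 3 (derived state '1') is shared by all ingroup taxa — unites the whole ingroup.
Most parsimonious ingroup topology: ((Beta,Alpha),Eta).
Alpha and Beta share a more recent common ancestor with each other than either does with Eta, so Eta is the least closely related of the three.

Eta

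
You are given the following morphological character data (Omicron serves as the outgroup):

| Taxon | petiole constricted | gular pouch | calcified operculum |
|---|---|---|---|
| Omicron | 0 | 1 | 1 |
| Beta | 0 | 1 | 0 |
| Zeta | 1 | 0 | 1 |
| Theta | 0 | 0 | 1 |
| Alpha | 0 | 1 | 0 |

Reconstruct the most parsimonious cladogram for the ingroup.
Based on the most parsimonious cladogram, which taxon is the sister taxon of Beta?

Character polarity is set by the outgroup: the derived state is whichever differs from the outgroup's state, so for gular pouch, calcified operculum the derived state is '0', and for the remaining characters it is '1'.
petiole constricted: derived state '1' in Zeta only — an autapomorphy, so it tells us nothing about relationships among taxa.
Only Theta and Zeta show the derived state '0' for gular pouch, supporting them as a clade.
Only Alpha and Beta show the derived state '0' for calcified operculum, supporting them as a clade.
Most parsimonious ingroup topology: ((Beta,Alpha),(Zeta,Theta)).
Beta and Alpha form a cherry on this tree, so they are sister taxa.

Alpha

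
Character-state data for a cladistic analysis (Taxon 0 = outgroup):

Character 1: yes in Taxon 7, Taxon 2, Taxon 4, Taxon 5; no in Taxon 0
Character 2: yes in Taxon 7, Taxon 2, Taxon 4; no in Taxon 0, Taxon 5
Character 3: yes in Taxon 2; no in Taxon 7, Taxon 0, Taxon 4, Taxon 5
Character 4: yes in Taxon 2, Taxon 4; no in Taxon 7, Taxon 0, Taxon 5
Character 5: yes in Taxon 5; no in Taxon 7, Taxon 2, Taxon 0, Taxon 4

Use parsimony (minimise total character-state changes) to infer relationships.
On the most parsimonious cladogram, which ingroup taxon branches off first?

Taxon 5

The outgroup has state 'no' for every character, so 'yes' is the derived state throughout.
Character 1 (derived state 'yes') is shared by all ingroup taxa — unites the whole ingroup.
Only Taxon 2, Taxon 4, and Taxon 7 show the derived state 'yes' for Character 2, supporting them as a clade.
Character 3: derived state 'yes' in Taxon 2 only — an autapomorphy, so it tells us nothing about relationships among taxa.
Character 4 (derived state 'yes') is shared by Taxon 2 and Taxon 4 — a synapomorphy uniting that clade.
Character 5 (derived state 'yes') is unique to Taxon 5 (autapomorphy; uninformative for grouping).
Most parsimonious ingroup topology: (((Taxon 4,Taxon 2),Taxon 7),Taxon 5).
Taxon 5 is sister to the clade containing all other ingroup taxa, so it is the earliest-diverging (most basal) ingroup lineage.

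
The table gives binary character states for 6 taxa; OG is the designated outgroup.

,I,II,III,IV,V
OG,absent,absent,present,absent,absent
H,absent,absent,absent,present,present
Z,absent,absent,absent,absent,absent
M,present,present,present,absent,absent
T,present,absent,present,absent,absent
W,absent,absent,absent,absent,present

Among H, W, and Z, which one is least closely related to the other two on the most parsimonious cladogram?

Z

Character polarity is set by the outgroup: the derived state is whichever differs from the outgroup's state, so for III the derived state is 'absent', and for the remaining characters it is 'present'.
I: derived state 'present' in M and T only — synapomorphy for {M, T}.
II (derived state 'present') is unique to M (autapomorphy; uninformative for grouping).
III (derived state 'absent') is shared by H, W, and Z — a synapomorphy uniting that clade.
IV: derived state 'present' in H only — an autapomorphy, so it tells us nothing about relationships among taxa.
V: derived state 'present' in H and W only — synapomorphy for {H, W}.
Most parsimonious ingroup topology: (((H,W),Z),(M,T)).
W and H share a more recent common ancestor with each other than either does with Z, so Z is the least closely related of the three.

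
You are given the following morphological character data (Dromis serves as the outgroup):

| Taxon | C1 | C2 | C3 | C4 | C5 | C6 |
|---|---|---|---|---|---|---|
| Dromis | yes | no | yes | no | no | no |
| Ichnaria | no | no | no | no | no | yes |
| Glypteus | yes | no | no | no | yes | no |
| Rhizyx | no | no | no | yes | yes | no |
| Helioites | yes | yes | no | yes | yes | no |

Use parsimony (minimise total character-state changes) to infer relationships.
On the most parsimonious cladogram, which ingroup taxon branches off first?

Ichnaria

Character polarity is set by the outgroup: the derived state is whichever differs from the outgroup's state, so for C1, C3 the derived state is 'no', and for the remaining characters it is 'yes'.
C1 groups Ichnaria and Rhizyx, which is incompatible with the clades supported by the remaining characters; treating it as convergent (homoplasy) costs fewer steps than any alternative tree.
C2: derived state 'yes' in Helioites only — an autapomorphy, so it tells us nothing about relationships among taxa.
C3 (derived state 'no') is shared by all ingroup taxa — unites the whole ingroup.
C4: derived state 'yes' in Helioites and Rhizyx only — synapomorphy for {Helioites, Rhizyx}.
C5 (derived state 'yes') is shared by Glypteus, Helioites, and Rhizyx — a synapomorphy uniting that clade.
C6 (derived state 'yes') is unique to Ichnaria (autapomorphy; uninformative for grouping).
Most parsimonious ingroup topology: (Ichnaria,(Glypteus,(Rhizyx,Helioites))).
Ichnaria is sister to the clade containing all other ingroup taxa, so it is the earliest-diverging (most basal) ingroup lineage.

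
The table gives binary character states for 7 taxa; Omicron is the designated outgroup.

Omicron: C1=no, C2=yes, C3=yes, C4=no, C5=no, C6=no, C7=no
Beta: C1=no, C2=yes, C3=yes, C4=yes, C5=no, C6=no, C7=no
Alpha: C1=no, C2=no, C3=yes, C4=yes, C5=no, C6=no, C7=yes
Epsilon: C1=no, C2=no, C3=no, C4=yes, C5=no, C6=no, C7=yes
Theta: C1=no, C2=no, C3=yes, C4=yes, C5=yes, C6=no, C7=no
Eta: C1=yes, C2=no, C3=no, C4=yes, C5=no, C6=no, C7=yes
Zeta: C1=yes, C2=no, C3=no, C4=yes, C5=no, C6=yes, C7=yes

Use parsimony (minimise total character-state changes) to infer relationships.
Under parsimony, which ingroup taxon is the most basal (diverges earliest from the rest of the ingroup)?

Beta

Character polarity is set by the outgroup: the derived state is whichever differs from the outgroup's state, so for C2, C3 the derived state is 'no', and for the remaining characters it is 'yes'.
C1: derived state 'yes' in Eta and Zeta only — synapomorphy for {Eta, Zeta}.
Only Alpha, Epsilon, Eta, Theta, and Zeta show the derived state 'no' for C2, supporting them as a clade.
Only Epsilon, Eta, and Zeta show the derived state 'no' for C3, supporting them as a clade.
C4 (derived state 'yes') is shared by all ingroup taxa — unites the whole ingroup.
C5 (derived state 'yes') is unique to Theta (autapomorphy; uninformative for grouping).
C6: derived state 'yes' in Zeta only — an autapomorphy, so it tells us nothing about relationships among taxa.
C7 (derived state 'yes') is shared by Alpha, Epsilon, Eta, and Zeta — a synapomorphy uniting that clade.
Most parsimonious ingroup topology: (Beta,((Alpha,(Epsilon,(Eta,Zeta))),Theta)).
Beta is sister to the clade containing all other ingroup taxa, so it is the earliest-diverging (most basal) ingroup lineage.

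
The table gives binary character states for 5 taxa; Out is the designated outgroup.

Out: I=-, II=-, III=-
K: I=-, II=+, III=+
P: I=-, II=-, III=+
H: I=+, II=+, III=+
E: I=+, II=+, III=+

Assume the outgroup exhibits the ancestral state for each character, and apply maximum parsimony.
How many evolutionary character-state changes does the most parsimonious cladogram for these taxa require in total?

The outgroup has state '-' for every character, so '+' is the derived state throughout.
I: derived state '+' in E and H only — synapomorphy for {E, H}.
II: derived state '+' in E, H, and K only — synapomorphy for {E, H, K}.
All ingroup taxa share the derived state '+' for III; it defines the ingroup but does not resolve relationships within it.
Most parsimonious ingroup topology: ((K,(H,E)),P).
Changes per character on this tree: I: 1; II: 1; III: 1.
Total = 3.

3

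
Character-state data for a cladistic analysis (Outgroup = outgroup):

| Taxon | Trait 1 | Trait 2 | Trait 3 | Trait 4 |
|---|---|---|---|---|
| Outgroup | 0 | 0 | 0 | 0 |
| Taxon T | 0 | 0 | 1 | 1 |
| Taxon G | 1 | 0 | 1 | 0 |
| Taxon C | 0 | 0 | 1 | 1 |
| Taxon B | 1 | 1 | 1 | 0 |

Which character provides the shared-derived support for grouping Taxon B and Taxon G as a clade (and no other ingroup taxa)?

Trait 1

The outgroup has state '0' for every character, so '1' is the derived state throughout.
Only Taxon B and Taxon G show the derived state '1' for Trait 1, supporting them as a clade.
Trait 2 (derived state '1') is unique to Taxon B (autapomorphy; uninformative for grouping).
Trait 3 (derived state '1') is shared by all ingroup taxa — unites the whole ingroup.
Trait 4 (derived state '1') is shared by Taxon C and Taxon T — a synapomorphy uniting that clade.
Most parsimonious ingroup topology: ((Taxon C,Taxon T),(Taxon G,Taxon B)).
The clade {Taxon B, Taxon G} is supported by Trait 1: its derived state '1' occurs in exactly those taxa and in no other taxon (including the outgroup).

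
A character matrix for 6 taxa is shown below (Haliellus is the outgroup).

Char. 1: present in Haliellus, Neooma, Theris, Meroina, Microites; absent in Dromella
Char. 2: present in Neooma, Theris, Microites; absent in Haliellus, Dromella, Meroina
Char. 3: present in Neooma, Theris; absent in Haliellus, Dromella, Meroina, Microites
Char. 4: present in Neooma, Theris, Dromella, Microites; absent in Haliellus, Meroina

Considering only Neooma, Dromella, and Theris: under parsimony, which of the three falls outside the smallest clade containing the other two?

Dromella

Character polarity is set by the outgroup: the derived state is whichever differs from the outgroup's state, so for Char. 1 the derived state is 'absent', and for the remaining characters it is 'present'.
Char. 1: derived state 'absent' in Dromella only — an autapomorphy, so it tells us nothing about relationships among taxa.
Only Microites, Neooma, and Theris show the derived state 'present' for Char. 2, supporting them as a clade.
Only Neooma and Theris show the derived state 'present' for Char. 3, supporting them as a clade.
Only Dromella, Microites, Neooma, and Theris show the derived state 'present' for Char. 4, supporting them as a clade.
Most parsimonious ingroup topology: ((((Neooma,Theris),Microites),Dromella),Meroina).
Theris and Neooma share a more recent common ancestor with each other than either does with Dromella, so Dromella is the least closely related of the three.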